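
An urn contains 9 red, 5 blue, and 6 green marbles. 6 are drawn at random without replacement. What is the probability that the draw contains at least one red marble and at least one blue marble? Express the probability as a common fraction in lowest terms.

There are C(20,6) = 38760 possible draws.
By inclusion-exclusion on the complements, draws missing all red or all blue: C(11,6) + C(15,6) − C(6,6) = 462 + 5005 − 1 = 5466.
So draws with at least one of each: 38760 − 5466 = 33294, probability 33294/38760 = 5549/6460.

5549/6460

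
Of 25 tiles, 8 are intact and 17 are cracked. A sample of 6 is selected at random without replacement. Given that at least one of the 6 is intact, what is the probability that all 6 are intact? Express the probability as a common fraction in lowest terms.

1/5883

Work in counts. Selections with at least one intact: C(25,6) − C(17,6) = 177100 − 12376 = 164724.
Of those, selections where all 6 are intact: C(8,6) = 28.
Conditional probability = 28/164724 = 1/5883.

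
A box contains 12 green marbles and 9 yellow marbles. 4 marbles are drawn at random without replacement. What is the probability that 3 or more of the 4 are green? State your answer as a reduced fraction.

There are C(21,4) = 5985 ways to choose the 4.
Favorable selections (3 or more green): C(12,3)·C(9,1) + C(12,4)·C(9,0) = 1980 + 495 = 2475.
Probability = 2475/5985 = 55/133.

55/133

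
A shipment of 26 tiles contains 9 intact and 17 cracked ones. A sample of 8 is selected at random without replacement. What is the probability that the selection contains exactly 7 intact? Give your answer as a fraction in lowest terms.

612/1562275

There are C(26,8) = 1562275 ways to choose 8 from 26.
Selections with exactly 7 intact: choose 7 of the 9 intact and 1 of the 17 cracked, C(9,7)·C(17,1) = 36·17 = 612.
Probability = 612/1562275.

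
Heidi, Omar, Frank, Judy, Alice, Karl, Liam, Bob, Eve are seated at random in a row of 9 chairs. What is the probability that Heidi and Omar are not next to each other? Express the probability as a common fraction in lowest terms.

There are 9! = 362880 arrangements.
Arrangements with Heidi and Omar adjacent: 2·8! = 80640.
So not adjacent: 362880 − 80640 = 282240, probability 282240/362880 = 7/9.

7/9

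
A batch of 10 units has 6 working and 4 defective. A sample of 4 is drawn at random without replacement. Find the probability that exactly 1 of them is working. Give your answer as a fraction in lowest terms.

The sample space is all 4-subsets of the 10: C(10,4) = 210.
Selections with exactly 1 working: choose 1 of the 6 working and 3 of the 4 defective, C(6,1)·C(4,3) = 6·4 = 24.
Probability = 24/210 = 4/35.

4/35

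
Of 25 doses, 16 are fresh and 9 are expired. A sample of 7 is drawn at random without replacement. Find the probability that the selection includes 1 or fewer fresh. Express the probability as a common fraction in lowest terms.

3/1045

Total selections: C(25,7) = 480700.
Favorable selections (1 or fewer fresh): C(16,0)·C(9,7) + C(16,1)·C(9,6) = 36 + 1344 = 1380.
Probability = 1380/480700 = 3/1045.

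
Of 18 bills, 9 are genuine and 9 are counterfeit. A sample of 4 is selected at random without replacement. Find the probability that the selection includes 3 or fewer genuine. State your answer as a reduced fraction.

163/170

There are C(18,4) = 3060 ways to choose the 4.
The complement is exactly 4 genuine: C(9,4)·C(9,0) = 126.
Probability = 1 − 126/3060 = 2934/3060 = 163/170.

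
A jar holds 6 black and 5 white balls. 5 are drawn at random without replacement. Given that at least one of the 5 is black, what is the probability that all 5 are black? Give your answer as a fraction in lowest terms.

Work in counts. Selections with at least one black: C(11,5) − C(5,5) = 462 − 1 = 461.
Of those, selections where all 5 are black: C(6,5) = 6.
Conditional probability = 6/461.

6/461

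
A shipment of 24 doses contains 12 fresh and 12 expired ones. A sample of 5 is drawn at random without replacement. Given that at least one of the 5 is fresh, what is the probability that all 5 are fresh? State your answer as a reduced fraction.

Work in counts. Selections with at least one fresh: C(24,5) − C(12,5) = 42504 − 792 = 41712.
Of those, selections where all 5 are fresh: C(12,5) = 792.
Conditional probability = 792/41712 = 3/158.

3/158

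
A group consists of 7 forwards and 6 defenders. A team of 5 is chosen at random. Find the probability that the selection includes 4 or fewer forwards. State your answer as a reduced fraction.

422/429

Total selections: C(13,5) = 1287.
Favorable selections (4 or fewer forwards): C(7,0)·C(6,5) + C(7,1)·C(6,4) + C(7,2)·C(6,3) + C(7,3)·C(6,2) + C(7,4)·C(6,1) = 6 + 105 + 420 + 525 + 210 = 1266.
Probability = 1266/1287 = 422/429.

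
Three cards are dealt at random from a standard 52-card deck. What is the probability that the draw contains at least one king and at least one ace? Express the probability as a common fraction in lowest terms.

188/5525

There are C(52,3) = 22100 possible draws.
By inclusion-exclusion on the complements, draws missing all kings or all aces: C(48,3) + C(48,3) − C(44,3) = 17296 + 17296 − 13244 = 21348.
So draws with at least one of each: 22100 − 21348 = 752, probability 752/22100 = 188/5525.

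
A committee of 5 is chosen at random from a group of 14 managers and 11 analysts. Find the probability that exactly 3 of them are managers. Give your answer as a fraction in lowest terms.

26/69

Total number of selections: C(25,5) = 53130.
Selections with exactly 3 managers: choose 3 of the 14 managers and 2 of the 11 analysts, C(14,3)·C(11,2) = 364·55 = 20020.
Probability = 20020/53130 = 26/69.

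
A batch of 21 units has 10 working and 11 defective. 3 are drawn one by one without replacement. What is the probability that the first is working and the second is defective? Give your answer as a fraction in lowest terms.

11/42

Multiply the conditional probabilities at each draw: 10/21 · 11/20 = 110/420 = 11/42.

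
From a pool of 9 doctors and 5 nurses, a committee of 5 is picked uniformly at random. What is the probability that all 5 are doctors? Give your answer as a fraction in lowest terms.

There are C(14,5) = 2002 possible selections.
Selections with all doctors: C(9,5) = 126.
Probability = 126/2002 = 9/143.

9/143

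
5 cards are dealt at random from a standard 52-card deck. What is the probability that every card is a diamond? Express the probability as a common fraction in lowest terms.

33/66640

There are C(52,5) = 2598960 possible 5-card hands.
Hands that are all diamonds: C(13,5) = 1287.
Probability = 1287/2598960 = 33/66640.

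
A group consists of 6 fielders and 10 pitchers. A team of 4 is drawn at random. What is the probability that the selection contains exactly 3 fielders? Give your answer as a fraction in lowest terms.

Total number of selections: C(16,4) = 1820.
Selections with exactly 3 fielders: choose 3 of the 6 fielders and 1 of the 10 pitchers, C(6,3)·C(10,1) = 20·10 = 200.
Probability = 200/1820 = 10/91.

10/91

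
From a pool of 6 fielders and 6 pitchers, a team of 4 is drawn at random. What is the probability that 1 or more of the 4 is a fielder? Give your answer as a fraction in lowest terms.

Total selections: C(12,4) = 495.
The complement is all 4 are pitchers: C(6,4) = 15.
Probability = 1 − 15/495 = 480/495 = 32/33.

32/33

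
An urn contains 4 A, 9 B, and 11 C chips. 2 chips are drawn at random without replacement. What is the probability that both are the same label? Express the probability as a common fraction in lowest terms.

97/276

There are C(24,2) = 276 ways to draw 2 chips.
All same label: C(4,2) + C(9,2) + C(11,2) = 6 + 36 + 55 = 97.
Probability = 97/276.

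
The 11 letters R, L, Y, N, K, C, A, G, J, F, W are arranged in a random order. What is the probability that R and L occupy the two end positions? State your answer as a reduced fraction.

1/55

There are 11! = 39916800 arrangements.
Place R and L at the ends in 2 ways, arrange the remaining 9 in 9! = 362880 ways: 2·362880 = 725760.
Probability = 725760/39916800 = 1/55.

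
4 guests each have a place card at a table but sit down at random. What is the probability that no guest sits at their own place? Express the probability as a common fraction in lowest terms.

There are 4! = 24 seatings.
By inclusion-exclusion, seatings with no fixed points: C(4,0)·4! − C(4,1)·3! + C(4,2)·2! − C(4,3)·1! + C(4,4)·0! = 9.
Probability = 9/24 = 3/8.

3/8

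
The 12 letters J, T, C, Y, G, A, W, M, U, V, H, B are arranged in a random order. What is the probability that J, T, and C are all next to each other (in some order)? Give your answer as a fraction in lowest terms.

There are 12! = 479001600 arrangements.
Treat the three as one block: 10! placements × 3! orders within the block = 3628800·6 = 21772800.
Probability = 21772800/479001600 = 1/22.

1/22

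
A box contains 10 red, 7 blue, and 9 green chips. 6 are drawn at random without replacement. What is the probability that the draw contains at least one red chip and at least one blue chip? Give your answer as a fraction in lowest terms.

13941/16445

There are C(26,6) = 230230 possible draws.
By inclusion-exclusion on the complements, draws missing all red or all blue: C(16,6) + C(19,6) − C(9,6) = 8008 + 27132 − 84 = 35056.
So draws with at least one of each: 230230 − 35056 = 195174, probability 195174/230230 = 13941/16445.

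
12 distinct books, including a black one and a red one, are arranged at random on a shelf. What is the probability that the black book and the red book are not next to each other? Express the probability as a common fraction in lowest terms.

There are 12! = 479001600 arrangements.
Arrangements with the black book and the red book adjacent: 2·11! = 79833600.
So not adjacent: 479001600 − 79833600 = 399168000, probability 399168000/479001600 = 5/6.

5/6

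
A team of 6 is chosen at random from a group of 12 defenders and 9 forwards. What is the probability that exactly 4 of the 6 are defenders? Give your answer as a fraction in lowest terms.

There are C(21,6) = 54264 ways to choose 6 from 21.
Selections with exactly 4 defenders: choose 4 of the 12 defenders and 2 of the 9 forwards, C(12,4)·C(9,2) = 495·36 = 17820.
Probability = 17820/54264 = 1485/4522.

1485/4522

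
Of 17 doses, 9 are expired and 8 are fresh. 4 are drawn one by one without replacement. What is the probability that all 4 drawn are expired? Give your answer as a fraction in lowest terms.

9/170

Multiply the conditional probabilities at each draw: 9/17 · 8/16 · 7/15 · 6/14 = 3024/57120 = 9/170.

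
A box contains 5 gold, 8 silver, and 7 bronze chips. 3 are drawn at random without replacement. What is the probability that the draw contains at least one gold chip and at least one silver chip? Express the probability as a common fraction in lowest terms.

25/57

There are C(20,3) = 1140 possible draws.
By inclusion-exclusion on the complements, draws missing all gold or all silver: C(15,3) + C(12,3) − C(7,3) = 455 + 220 − 35 = 640.
So draws with at least one of each: 1140 − 640 = 500, probability 500/1140 = 25/57.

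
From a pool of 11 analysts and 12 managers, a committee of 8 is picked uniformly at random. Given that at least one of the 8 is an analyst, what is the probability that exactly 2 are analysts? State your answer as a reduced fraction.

1540/14843

Work in counts. Selections with at least one analyst: C(23,8) − C(12,8) = 490314 − 495 = 489819.
Of those, selections where exactly 2 are analysts: C(11,2)·C(12,6) = 55·924 = 50820.
Conditional probability = 50820/489819 = 1540/14843.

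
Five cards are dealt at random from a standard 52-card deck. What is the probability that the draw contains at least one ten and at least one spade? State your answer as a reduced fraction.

There are C(52,5) = 2598960 possible draws.
By inclusion-exclusion on the complements, draws missing all tens or all spades: C(48,5) + C(39,5) − C(36,5) = 1712304 + 575757 − 376992 = 1911069.
So draws with at least one of each: 2598960 − 1911069 = 687891, probability 687891/2598960 = 229297/866320.

229297/866320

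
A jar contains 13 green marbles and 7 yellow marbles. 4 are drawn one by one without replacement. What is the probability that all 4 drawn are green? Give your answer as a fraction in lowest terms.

Multiply the conditional probabilities at each draw: 13/20 · 12/19 · 11/18 · 10/17 = 17160/116280 = 143/969.

143/969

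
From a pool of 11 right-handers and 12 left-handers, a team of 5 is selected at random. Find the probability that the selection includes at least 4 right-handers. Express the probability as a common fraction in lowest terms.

There are C(23,5) = 33649 ways to choose the 5.
Favorable selections (at least 4 right-handers): C(11,4)·C(12,1) + C(11,5)·C(12,0) = 3960 + 462 = 4422.
Probability = 4422/33649 = 402/3059.

402/3059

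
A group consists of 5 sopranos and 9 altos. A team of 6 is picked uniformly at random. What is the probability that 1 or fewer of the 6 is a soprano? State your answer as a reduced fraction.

There are C(14,6) = 3003 ways to choose the 6.
Favorable selections (1 or fewer soprano): C(5,0)·C(9,6) + C(5,1)·C(9,5) = 84 + 630 = 714.
Probability = 714/3003 = 34/143.

34/143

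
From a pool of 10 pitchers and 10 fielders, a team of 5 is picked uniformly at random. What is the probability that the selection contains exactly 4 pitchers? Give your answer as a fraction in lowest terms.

Total number of selections: C(20,5) = 15504.
Selections with exactly 4 pitchers: choose 4 of the 10 pitchers and 1 of the 10 fielders, C(10,4)·C(10,1) = 210·10 = 2100.
Probability = 2100/15504 = 175/1292.

175/1292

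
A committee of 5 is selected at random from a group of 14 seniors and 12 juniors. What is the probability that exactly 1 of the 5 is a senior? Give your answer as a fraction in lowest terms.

63/598

The sample space is all 5-subsets of the 26: C(26,5) = 65780.
Selections with exactly 1 senior: choose 1 of the 14 seniors and 4 of the 12 juniors, C(14,1)·C(12,4) = 14·495 = 6930.
Probability = 6930/65780 = 63/598.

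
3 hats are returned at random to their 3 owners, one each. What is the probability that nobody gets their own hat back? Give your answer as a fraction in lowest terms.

There are 3! = 6 assignments.
By inclusion-exclusion, assignments with no fixed points: C(3,0)·3! − C(3,1)·2! + C(3,2)·1! − C(3,3)·0! = 2.
Probability = 2/6 = 1/3.

1/3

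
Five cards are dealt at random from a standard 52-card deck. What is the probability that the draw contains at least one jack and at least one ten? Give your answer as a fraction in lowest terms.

There are C(52,5) = 2598960 possible draws.
By inclusion-exclusion on the complements, draws missing all jacks or all tens: C(48,5) + C(48,5) − C(44,5) = 1712304 + 1712304 − 1086008 = 2338600.
So draws with at least one of each: 2598960 − 2338600 = 260360, probability 260360/2598960 = 6509/64974.

6509/64974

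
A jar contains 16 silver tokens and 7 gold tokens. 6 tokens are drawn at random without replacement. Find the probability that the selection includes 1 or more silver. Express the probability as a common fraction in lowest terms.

There are C(23,6) = 100947 ways to choose the 6.
Favorable selections (1 or more silver): C(16,1)·C(7,5) + C(16,2)·C(7,4) + C(16,3)·C(7,3) + C(16,4)·C(7,2) + C(16,5)·C(7,1) + C(16,6)·C(7,0) = 336 + 4200 + 19600 + 38220 + 30576 + 8008 = 100940.
Probability = 100940/100947 = 14420/14421.

14420/14421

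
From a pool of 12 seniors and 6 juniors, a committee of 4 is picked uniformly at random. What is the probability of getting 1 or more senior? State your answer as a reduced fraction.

203/204

Total selections: C(18,4) = 3060.
Favorable selections (1 or more senior): C(12,1)·C(6,3) + C(12,2)·C(6,2) + C(12,3)·C(6,1) + C(12,4)·C(6,0) = 240 + 990 + 1320 + 495 = 3045.
Probability = 3045/3060 = 203/204.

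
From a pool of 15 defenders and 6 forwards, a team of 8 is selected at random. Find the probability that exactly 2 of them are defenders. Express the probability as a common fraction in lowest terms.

1/1938

There are C(21,8) = 203490 ways to choose 8 from 21.
Selections with exactly 2 defenders: choose 2 of the 15 defenders and 6 of the 6 forwards, C(15,2)·C(6,6) = 105·1 = 105.
Probability = 105/203490 = 1/1938.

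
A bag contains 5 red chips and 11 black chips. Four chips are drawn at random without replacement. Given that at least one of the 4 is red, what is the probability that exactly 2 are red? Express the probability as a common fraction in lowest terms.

Work in counts. Selections with at least one red: C(16,4) − C(11,4) = 1820 − 330 = 1490.
Of those, selections where exactly 2 are red: C(5,2)·C(11,2) = 10·55 = 550.
Conditional probability = 550/1490 = 55/149.

55/149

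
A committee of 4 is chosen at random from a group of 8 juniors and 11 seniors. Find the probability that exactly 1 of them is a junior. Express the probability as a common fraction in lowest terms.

There are C(19,4) = 3876 ways to choose 4 from 19.
Selections with exactly 1 junior: choose 1 of the 8 juniors and 3 of the 11 seniors, C(8,1)·C(11,3) = 8·165 = 1320.
Probability = 1320/3876 = 110/323.

110/323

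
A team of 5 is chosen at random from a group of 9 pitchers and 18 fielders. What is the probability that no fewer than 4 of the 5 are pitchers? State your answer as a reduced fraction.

133/4485

There are C(27,5) = 80730 ways to choose the 5.
Favorable selections (no fewer than 4 pitchers): C(9,4)·C(18,1) + C(9,5)·C(18,0) = 2268 + 126 = 2394.
Probability = 2394/80730 = 133/4485.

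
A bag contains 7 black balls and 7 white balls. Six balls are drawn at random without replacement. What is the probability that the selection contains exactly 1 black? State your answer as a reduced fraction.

The sample space is all 6-subsets of the 14: C(14,6) = 3003.
Selections with exactly 1 black: choose 1 of the 7 black and 5 of the 7 white, C(7,1)·C(7,5) = 7·21 = 147.
Probability = 147/3003 = 7/143.

7/143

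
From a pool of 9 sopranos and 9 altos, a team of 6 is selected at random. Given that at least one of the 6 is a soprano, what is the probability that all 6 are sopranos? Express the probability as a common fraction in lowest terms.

1/220

Work in counts. Selections with at least one soprano: C(18,6) − C(9,6) = 18564 − 84 = 18480.
Of those, selections where all 6 are sopranos: C(9,6) = 84.
Conditional probability = 84/18480 = 1/220.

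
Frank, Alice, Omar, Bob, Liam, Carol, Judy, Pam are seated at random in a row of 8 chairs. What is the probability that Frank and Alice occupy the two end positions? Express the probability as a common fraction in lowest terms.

1/28

There are 8! = 40320 arrangements.
Place Frank and Alice at the ends in 2 ways, arrange the remaining 6 in 6! = 720 ways: 2·720 = 1440.
Probability = 1440/40320 = 1/28.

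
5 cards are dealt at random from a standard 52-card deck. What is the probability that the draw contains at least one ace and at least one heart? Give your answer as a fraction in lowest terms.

There are C(52,5) = 2598960 possible draws.
By inclusion-exclusion on the complements, draws missing all aces or all hearts: C(48,5) + C(39,5) − C(36,5) = 1712304 + 575757 − 376992 = 1911069.
So draws with at least one of each: 2598960 − 1911069 = 687891, probability 687891/2598960 = 229297/866320.

229297/866320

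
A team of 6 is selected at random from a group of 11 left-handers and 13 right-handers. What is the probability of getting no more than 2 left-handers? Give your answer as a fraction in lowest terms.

2509/6118

Total selections: C(24,6) = 134596.
Favorable selections (no more than 2 left-handers): C(11,0)·C(13,6) + C(11,1)·C(13,5) + C(11,2)·C(13,4) = 1716 + 14157 + 39325 = 55198.
Probability = 55198/134596 = 2509/6118.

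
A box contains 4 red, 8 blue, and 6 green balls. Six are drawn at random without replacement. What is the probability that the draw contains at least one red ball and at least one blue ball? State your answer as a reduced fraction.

There are C(18,6) = 18564 possible draws.
By inclusion-exclusion on the complements, draws missing all red or all blue: C(14,6) + C(10,6) − C(6,6) = 3003 + 210 − 1 = 3212.
So draws with at least one of each: 18564 − 3212 = 15352, probability 15352/18564 = 3838/4641.

3838/4641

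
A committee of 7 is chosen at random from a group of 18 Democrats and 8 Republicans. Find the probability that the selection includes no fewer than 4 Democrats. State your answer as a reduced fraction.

2958/3289

Total selections: C(26,7) = 657800.
Favorable selections (no fewer than 4 Democrats): C(18,4)·C(8,3) + C(18,5)·C(8,2) + C(18,6)·C(8,1) + C(18,7)·C(8,0) = 171360 + 239904 + 148512 + 31824 = 591600.
Probability = 591600/657800 = 2958/3289.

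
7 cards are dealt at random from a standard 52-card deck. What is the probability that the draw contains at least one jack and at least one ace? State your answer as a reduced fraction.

There are C(52,7) = 133784560 possible draws.
By inclusion-exclusion on the complements, draws missing all jacks or all aces: C(48,7) + C(48,7) − C(44,7) = 73629072 + 73629072 − 38320568 = 108937576.
So draws with at least one of each: 133784560 − 108937576 = 24846984, probability 24846984/133784560 = 3105873/16723070.

3105873/16723070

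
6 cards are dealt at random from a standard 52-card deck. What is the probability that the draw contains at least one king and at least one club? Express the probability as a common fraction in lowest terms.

6772177/20358520

There are C(52,6) = 20358520 possible draws.
By inclusion-exclusion on the complements, draws missing all kings or all clubs: C(48,6) + C(39,6) − C(36,6) = 12271512 + 3262623 − 1947792 = 13586343.
So draws with at least one of each: 20358520 − 13586343 = 6772177, probability 6772177/20358520.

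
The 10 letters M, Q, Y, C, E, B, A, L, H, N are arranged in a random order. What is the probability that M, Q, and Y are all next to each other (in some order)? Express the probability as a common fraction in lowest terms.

There are 10! = 3628800 arrangements.
Treat the three as one block: 8! placements × 3! orders within the block = 40320·6 = 241920.
Probability = 241920/3628800 = 1/15.

1/15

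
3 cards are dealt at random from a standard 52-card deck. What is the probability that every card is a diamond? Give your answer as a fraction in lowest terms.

There are C(52,3) = 22100 possible 3-card hands.
Hands that are all diamonds: C(13,3) = 286.
Probability = 286/22100 = 11/850.

11/850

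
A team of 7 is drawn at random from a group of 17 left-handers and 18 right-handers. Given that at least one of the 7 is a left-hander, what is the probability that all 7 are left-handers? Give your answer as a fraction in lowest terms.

143/49211

Work in counts. Selections with at least one left-hander: C(35,7) − C(18,7) = 6724520 − 31824 = 6692696.
Of those, selections where all 7 are left-handers: C(17,7) = 19448.
Conditional probability = 19448/6692696 = 143/49211.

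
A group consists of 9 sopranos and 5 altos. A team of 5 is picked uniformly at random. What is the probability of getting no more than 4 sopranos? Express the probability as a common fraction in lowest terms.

134/143

Total selections: C(14,5) = 2002.
The complement is exactly 5 sopranos: C(9,5)·C(5,0) = 126.
Probability = 1 − 126/2002 = 1876/2002 = 134/143.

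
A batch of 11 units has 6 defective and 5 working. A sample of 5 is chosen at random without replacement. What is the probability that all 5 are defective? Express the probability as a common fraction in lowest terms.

There are C(11,5) = 462 possible selections.
Selections with all defective: C(6,5) = 6.
Probability = 6/462 = 1/77.

1/77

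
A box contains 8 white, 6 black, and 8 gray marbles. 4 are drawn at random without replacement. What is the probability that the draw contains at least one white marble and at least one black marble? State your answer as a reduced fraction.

652/1045

There are C(22,4) = 7315 possible draws.
By inclusion-exclusion on the complements, draws missing all white or all black: C(14,4) + C(16,4) − C(8,4) = 1001 + 1820 − 70 = 2751.
So draws with at least one of each: 7315 − 2751 = 4564, probability 4564/7315 = 652/1045.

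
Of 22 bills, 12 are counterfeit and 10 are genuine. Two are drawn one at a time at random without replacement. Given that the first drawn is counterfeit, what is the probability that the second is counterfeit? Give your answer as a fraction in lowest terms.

After removing one counterfeit, 21 remain: 11 counterfeit and 10 genuine.
So the probability the next is counterfeit is 11/21.

11/21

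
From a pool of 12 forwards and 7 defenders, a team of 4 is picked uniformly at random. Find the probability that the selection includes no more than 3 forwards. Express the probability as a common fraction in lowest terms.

1127/1292

There are C(19,4) = 3876 ways to choose the 4.
Favorable selections (no more than 3 forwards): C(12,0)·C(7,4) + C(12,1)·C(7,3) + C(12,2)·C(7,2) + C(12,3)·C(7,1) = 35 + 420 + 1386 + 1540 = 3381.
Probability = 3381/3876 = 1127/1292.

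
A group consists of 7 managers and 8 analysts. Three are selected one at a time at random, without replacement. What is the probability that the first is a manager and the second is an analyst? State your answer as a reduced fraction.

4/15

Multiply the conditional probabilities at each draw: 7/15 · 8/14 = 56/210 = 4/15.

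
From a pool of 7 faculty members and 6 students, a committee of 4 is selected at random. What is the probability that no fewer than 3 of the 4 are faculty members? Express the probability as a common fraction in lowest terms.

Total selections: C(13,4) = 715.
Favorable selections (no fewer than 3 faculty members): C(7,3)·C(6,1) + C(7,4)·C(6,0) = 210 + 35 = 245.
Probability = 245/715 = 49/143.

49/143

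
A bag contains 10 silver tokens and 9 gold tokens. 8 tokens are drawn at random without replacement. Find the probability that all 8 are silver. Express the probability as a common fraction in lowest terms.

5/8398

There are C(19,8) = 75582 possible selections.
Selections with all silver: C(10,8) = 45.
Probability = 45/75582 = 5/8398.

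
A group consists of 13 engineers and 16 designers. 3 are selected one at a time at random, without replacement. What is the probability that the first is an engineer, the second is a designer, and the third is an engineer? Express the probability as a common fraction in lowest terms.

208/1827

Multiply the conditional probabilities at each draw: 13/29 · 16/28 · 12/27 = 2496/21924 = 208/1827.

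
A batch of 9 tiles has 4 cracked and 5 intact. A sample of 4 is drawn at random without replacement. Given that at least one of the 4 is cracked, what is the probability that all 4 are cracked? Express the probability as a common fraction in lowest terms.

Work in counts. Selections with at least one cracked: C(9,4) − C(5,4) = 126 − 5 = 121.
Of those, selections where all 4 are cracked: C(4,4) = 1.
Conditional probability = 1/121.

1/121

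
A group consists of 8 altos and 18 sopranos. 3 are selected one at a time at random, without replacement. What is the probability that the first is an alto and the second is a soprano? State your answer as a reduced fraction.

Multiply the conditional probabilities at each draw: 8/26 · 18/25 = 144/650 = 72/325.

72/325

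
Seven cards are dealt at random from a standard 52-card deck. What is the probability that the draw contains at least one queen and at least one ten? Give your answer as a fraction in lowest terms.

3105873/16723070

There are C(52,7) = 133784560 possible draws.
By inclusion-exclusion on the complements, draws missing all queens or all tens: C(48,7) + C(48,7) − C(44,7) = 73629072 + 73629072 − 38320568 = 108937576.
So draws with at least one of each: 133784560 − 108937576 = 24846984, probability 24846984/133784560 = 3105873/16723070.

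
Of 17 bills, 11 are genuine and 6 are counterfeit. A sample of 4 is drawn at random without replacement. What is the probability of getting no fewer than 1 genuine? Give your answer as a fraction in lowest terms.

473/476

Total selections: C(17,4) = 2380.
The complement is all 4 are counterfeit: C(6,4) = 15.
Probability = 1 − 15/2380 = 2365/2380 = 473/476.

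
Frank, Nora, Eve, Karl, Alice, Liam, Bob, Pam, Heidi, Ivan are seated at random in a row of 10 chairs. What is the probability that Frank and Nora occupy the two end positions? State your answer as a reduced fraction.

There are 10! = 3628800 arrangements.
Place Frank and Nora at the ends in 2 ways, arrange the remaining 8 in 8! = 40320 ways: 2·40320 = 80640.
Probability = 80640/3628800 = 1/45.

1/45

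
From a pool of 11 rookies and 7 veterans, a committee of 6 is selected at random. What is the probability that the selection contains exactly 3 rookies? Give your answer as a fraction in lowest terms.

The sample space is all 6-subsets of the 18: C(18,6) = 18564.
Selections with exactly 3 rookies: choose 3 of the 11 rookies and 3 of the 7 veterans, C(11,3)·C(7,3) = 165·35 = 5775.
Probability = 5775/18564 = 275/884.

275/884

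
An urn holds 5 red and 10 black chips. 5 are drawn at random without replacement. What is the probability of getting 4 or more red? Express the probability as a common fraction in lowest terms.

There are C(15,5) = 3003 ways to choose the 5.
Favorable selections (4 or more red): C(5,4)·C(10,1) + C(5,5)·C(10,0) = 50 + 1 = 51.
Probability = 51/3003 = 17/1001.

17/1001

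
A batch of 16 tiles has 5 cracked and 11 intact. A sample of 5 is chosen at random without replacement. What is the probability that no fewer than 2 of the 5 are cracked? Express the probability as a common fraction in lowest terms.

There are C(16,5) = 4368 ways to choose the 5.
Favorable selections (no fewer than 2 cracked): C(5,2)·C(11,3) + C(5,3)·C(11,2) + C(5,4)·C(11,1) + C(5,5)·C(11,0) = 1650 + 550 + 55 + 1 = 2256.
Probability = 2256/4368 = 47/91.

47/91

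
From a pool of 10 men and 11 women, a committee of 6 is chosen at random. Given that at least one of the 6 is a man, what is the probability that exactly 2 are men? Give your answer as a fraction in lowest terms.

825/2989

Work in counts. Selections with at least one man: C(21,6) − C(11,6) = 54264 − 462 = 53802.
Of those, selections where exactly 2 are men: C(10,2)·C(11,4) = 45·330 = 14850.
Conditional probability = 14850/53802 = 825/2989.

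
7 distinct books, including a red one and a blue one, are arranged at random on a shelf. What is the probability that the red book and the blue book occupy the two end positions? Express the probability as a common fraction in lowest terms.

There are 7! = 5040 arrangements.
Place the red book and the blue book at the ends in 2 ways, arrange the remaining 5 in 5! = 120 ways: 2·120 = 240.
Probability = 240/5040 = 1/21.

1/21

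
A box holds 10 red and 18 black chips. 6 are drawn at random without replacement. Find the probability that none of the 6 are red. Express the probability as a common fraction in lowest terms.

There are C(28,6) = 376740 possible selections.
Selections with no red (all black): C(18,6) = 18564.
Probability = 18564/376740 = 17/345.

17/345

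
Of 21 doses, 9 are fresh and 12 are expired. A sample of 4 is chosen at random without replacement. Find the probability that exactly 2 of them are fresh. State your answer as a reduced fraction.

264/665

The sample space is all 4-subsets of the 21: C(21,4) = 5985.
Selections with exactly 2 fresh: choose 2 of the 9 fresh and 2 of the 12 expired, C(9,2)·C(12,2) = 36·66 = 2376.
Probability = 2376/5985 = 264/665.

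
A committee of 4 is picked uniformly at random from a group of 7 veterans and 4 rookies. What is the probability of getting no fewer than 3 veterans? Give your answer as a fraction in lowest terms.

35/66

Total selections: C(11,4) = 330.
Favorable selections (no fewer than 3 veterans): C(7,3)·C(4,1) + C(7,4)·C(4,0) = 140 + 35 = 175.
Probability = 175/330 = 35/66.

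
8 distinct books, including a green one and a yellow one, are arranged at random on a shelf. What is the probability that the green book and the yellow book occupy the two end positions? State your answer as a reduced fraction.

1/28

There are 8! = 40320 arrangements.
Place the green book and the yellow book at the ends in 2 ways, arrange the remaining 6 in 6! = 720 ways: 2·720 = 1440.
Probability = 1440/40320 = 1/28.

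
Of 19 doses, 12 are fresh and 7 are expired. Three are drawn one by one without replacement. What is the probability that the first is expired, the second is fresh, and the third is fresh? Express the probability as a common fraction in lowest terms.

154/969

Multiply the conditional probabilities at each draw: 7/19 · 12/18 · 11/17 = 924/5814 = 154/969.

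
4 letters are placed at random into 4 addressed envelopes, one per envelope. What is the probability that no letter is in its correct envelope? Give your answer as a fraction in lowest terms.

There are 4! = 24 assignments.
By inclusion-exclusion, assignments with no fixed points: C(4,0)·4! − C(4,1)·3! + C(4,2)·2! − C(4,3)·1! + C(4,4)·0! = 9.
Probability = 9/24 = 3/8.

3/8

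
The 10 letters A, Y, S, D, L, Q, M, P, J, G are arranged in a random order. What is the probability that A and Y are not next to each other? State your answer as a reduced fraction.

4/5

There are 10! = 3628800 arrangements.
Arrangements with A and Y adjacent: 2·9! = 725760.
So not adjacent: 3628800 − 725760 = 2903040, probability 2903040/3628800 = 4/5.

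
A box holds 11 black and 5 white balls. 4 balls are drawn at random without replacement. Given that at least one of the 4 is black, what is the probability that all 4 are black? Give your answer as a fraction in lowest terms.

Work in counts. Selections with at least one black: C(16,4) − C(5,4) = 1820 − 5 = 1815.
Of those, selections where all 4 are black: C(11,4) = 330.
Conditional probability = 330/1815 = 2/11.

2/11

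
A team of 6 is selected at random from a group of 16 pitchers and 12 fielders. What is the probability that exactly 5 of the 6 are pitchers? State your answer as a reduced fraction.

16/115

There are C(28,6) = 376740 ways to choose 6 from 28.
Selections with exactly 5 pitchers: choose 5 of the 16 pitchers and 1 of the 12 fielders, C(16,5)·C(12,1) = 4368·12 = 52416.
Probability = 52416/376740 = 16/115.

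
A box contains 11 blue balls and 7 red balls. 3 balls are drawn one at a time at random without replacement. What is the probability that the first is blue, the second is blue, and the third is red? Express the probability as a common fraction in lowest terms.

Multiply the conditional probabilities at each draw: 11/18 · 10/17 · 7/16 = 770/4896 = 385/2448.

385/2448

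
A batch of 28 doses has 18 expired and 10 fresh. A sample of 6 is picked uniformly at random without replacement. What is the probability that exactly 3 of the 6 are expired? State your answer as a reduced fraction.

There are C(28,6) = 376740 ways to choose 6 from 28.
Selections with exactly 3 expired: choose 3 of the 18 expired and 3 of the 10 fresh, C(18,3)·C(10,3) = 816·120 = 97920.
Probability = 97920/376740 = 544/2093.

544/2093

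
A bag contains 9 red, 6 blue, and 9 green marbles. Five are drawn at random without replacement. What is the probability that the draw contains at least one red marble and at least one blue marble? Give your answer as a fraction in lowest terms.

There are C(24,5) = 42504 possible draws.
By inclusion-exclusion on the complements, draws missing all red or all blue: C(15,5) + C(18,5) − C(9,5) = 3003 + 8568 − 126 = 11445.
So draws with at least one of each: 42504 − 11445 = 31059, probability 31059/42504 = 1479/2024.

1479/2024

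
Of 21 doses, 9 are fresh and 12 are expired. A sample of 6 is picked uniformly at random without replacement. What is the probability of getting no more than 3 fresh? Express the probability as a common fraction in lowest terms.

264/323

There are C(21,6) = 54264 ways to choose the 6.
Count the complement (more than 3 fresh): C(9,4)·C(12,2) + C(9,5)·C(12,1) + C(9,6)·C(12,0) = 8316 + 1512 + 84 = 9912.
Probability = 1 − 9912/54264 = 44352/54264 = 264/323.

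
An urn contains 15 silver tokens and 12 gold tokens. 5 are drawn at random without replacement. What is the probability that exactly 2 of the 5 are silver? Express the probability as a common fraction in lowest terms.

Total number of selections: C(27,5) = 80730.
Selections with exactly 2 silver: choose 2 of the 15 silver and 3 of the 12 gold, C(15,2)·C(12,3) = 105·220 = 23100.
Probability = 23100/80730 = 770/2691.

770/2691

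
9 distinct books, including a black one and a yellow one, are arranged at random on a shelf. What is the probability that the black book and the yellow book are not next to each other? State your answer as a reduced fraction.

7/9

There are 9! = 362880 arrangements.
Arrangements with the black book and the yellow book adjacent: 2·8! = 80640.
So not adjacent: 362880 − 80640 = 282240, probability 282240/362880 = 7/9.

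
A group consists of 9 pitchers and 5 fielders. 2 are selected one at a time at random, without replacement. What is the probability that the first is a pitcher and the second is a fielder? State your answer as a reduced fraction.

Multiply the conditional probabilities at each draw: 9/14 · 5/13 = 45/182.

45/182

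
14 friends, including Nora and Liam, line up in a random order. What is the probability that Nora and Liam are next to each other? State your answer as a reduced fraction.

There are 14! = 87178291200 arrangements.
Treat Nora and Liam as a block: 13! arrangements of the blocks × 2 orders within the block = 2·6227020800 = 12454041600.
Probability = 12454041600/87178291200 = 1/7.

1/7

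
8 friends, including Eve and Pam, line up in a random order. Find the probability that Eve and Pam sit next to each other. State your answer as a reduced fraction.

There are 8! = 40320 arrangements.
Treat Eve and Pam as a block: 7! arrangements of the blocks × 2 orders within the block = 2·5040 = 10080.
Probability = 10080/40320 = 1/4.

1/4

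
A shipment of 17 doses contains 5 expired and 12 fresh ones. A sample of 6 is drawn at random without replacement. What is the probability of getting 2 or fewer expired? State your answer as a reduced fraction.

Total selections: C(17,6) = 12376.
Favorable selections (2 or fewer expired): C(5,0)·C(12,6) + C(5,1)·C(12,5) + C(5,2)·C(12,4) = 924 + 3960 + 4950 = 9834.
Probability = 9834/12376 = 4917/6188.

4917/6188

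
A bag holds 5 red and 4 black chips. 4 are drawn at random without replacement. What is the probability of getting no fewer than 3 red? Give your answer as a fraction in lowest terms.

5/14

Total selections: C(9,4) = 126.
Favorable selections (no fewer than 3 red): C(5,3)·C(4,1) + C(5,4)·C(4,0) = 40 + 5 = 45.
Probability = 45/126 = 5/14.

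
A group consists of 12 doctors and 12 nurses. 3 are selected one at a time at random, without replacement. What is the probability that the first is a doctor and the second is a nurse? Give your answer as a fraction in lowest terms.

Multiply the conditional probabilities at each draw: 12/24 · 12/23 = 144/552 = 6/23.

6/23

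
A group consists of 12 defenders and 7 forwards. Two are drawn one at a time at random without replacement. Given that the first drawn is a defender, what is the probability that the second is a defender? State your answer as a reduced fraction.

11/18

After removing one defender, 18 remain: 11 defenders and 7 forwards.
So the probability the next is a defender is 11/18.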